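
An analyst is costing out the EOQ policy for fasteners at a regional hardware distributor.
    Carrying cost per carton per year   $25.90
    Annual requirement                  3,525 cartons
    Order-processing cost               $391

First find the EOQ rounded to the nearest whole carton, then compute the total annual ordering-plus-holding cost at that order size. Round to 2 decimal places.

$8,449.54

EOQ = √(2DS/H) = √(2 × 3,525 × 391 / 25.9)
    = √(106,430.50) ≈ 326.24 → Q = 326 cartons
Orders/yr = 3,525/326 = 10.813; ordering cost = 10.813 × $391 = $4,227.84
Average inventory = 326/2 = 163; holding cost = 163 × $25.9 = $4,221.70
Total = $4,227.84 + $4,221.70 = $8,449.54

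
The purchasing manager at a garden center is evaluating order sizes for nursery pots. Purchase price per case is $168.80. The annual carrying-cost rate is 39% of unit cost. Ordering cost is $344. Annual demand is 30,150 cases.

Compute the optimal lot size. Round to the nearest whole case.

Carrying cost H = $168.8 × 39% = $65.8320/case/yr
Q* = √(2·D·S / H) = √(2·30,150·344 / 65.832) = √315,093.0 ≈ 561.33

561 cases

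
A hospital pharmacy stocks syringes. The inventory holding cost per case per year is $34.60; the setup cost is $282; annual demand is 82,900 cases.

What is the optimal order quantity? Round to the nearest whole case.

Optimal lot size Q* = (2 × 82,900 × $282 / $34.6)^½ ≈ 1,162.46

1,162 cases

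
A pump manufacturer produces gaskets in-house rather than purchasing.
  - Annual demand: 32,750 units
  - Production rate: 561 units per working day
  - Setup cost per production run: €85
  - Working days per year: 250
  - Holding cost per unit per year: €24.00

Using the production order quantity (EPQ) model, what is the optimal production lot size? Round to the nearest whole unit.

Daily demand d = 32,750/250 = 131.000; p = 561; 1 − d/p = 0.76649
EPQ = √(2DS / (H(1 − d/p)))
    = √(2 × 32,750 × 85 / (24 × 0.76649)) ≈ 550.14

550 units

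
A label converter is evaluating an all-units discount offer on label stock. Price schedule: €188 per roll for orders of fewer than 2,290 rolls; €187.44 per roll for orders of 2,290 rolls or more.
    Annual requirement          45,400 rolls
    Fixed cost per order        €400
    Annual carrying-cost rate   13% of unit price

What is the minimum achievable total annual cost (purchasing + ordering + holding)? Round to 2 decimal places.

€8,545,606.58

H₁ = 13%×€188 = €24.4400;  H₂ = 13%×€187.44 = €24.3672
EOQ₁ = √(2×45,400×400/24.4400) = 1,219.05  (< 2,290, feasible at tier 1)
EOQ₂ = √(2×45,400×400/24.3672) = 1,220.87  (< 2,290 → use Q = 2,290 at tier-2 price)
TC(tier 1 (EOQ₁), Q≈1,219.1) = €8,564,993.64
TC(tier 2, Q≈2,290.0) = €8,545,606.58
Minimum at tier 2: €8,545,606.58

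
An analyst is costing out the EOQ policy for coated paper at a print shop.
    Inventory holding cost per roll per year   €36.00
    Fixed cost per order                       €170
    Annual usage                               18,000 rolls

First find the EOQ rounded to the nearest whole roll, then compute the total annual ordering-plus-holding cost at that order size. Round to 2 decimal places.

2DS/H = 2·18,000·170/36 = 170,000.00
EOQ = √170,000.00 ≈ 412.31 → Q = 412 rolls
Orders/yr = 18,000/412 = 43.689; ordering cost = 43.689 × €170 = €7,427.18
Average inventory = 412/2 = 206; holding cost = 206 × €36 = €7,416.00
Total = €7,427.18 + €7,416.00 = €14,843.18

€14,843.18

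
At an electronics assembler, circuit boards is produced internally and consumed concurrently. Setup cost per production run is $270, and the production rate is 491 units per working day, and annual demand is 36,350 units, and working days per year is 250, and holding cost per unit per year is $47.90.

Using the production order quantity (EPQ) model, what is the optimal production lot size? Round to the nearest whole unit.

763 units

Daily demand d = 36,350/250 = 145.400; p = 491; 1 − d/p = 0.70387
EPQ = √(2DS / (H(1 − d/p)))
    = √(2 × 36,350 × 270 / (47.9 × 0.70387)) ≈ 763.02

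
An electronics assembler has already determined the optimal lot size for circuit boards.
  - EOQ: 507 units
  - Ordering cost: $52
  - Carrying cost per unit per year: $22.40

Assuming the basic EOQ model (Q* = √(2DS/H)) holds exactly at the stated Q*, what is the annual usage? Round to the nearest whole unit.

55,364 units per year

Since Q* = (2DS/H)^½, squaring gives Q*²·H = 2DS.
D = Q²H / (2S) = 507² × 22.4 / (2 × 52) = 55,364.40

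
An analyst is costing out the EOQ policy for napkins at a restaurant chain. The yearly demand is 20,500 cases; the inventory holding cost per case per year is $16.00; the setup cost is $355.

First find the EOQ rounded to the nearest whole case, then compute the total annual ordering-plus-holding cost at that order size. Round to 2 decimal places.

$15,260.41

Optimal lot size Q* = (2 × 20,500 × $355 / $16)^½ ≈ 953.78 → Q = 954 cases
Annual ordering cost = (D/Q)·S = (20,500/954) × 355 = $7,628.41
Annual holding cost  = (Q/2)·H = (954/2) × 16 = $7,632.00
Total = $7,628.41 + $7,632.00 = $15,260.41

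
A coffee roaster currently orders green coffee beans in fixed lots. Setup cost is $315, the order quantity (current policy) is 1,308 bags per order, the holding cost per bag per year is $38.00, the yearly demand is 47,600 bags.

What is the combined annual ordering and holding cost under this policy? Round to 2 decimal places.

Orders/yr = 47,600/1,308 = 36.391; ordering cost = 36.391 × $315 = $11,463.30
Average inventory = 1,308/2 = 654; holding cost = 654 × $38 = $24,852.00
Total = $11,463.30 + $24,852.00 = $36,315.30

$36,315.30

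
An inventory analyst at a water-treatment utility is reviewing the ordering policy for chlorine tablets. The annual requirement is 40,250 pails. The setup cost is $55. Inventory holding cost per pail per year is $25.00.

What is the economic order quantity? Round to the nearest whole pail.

Q* = √(2·D·S / H) = √(2·40,250·55 / 25) = √177,100.0 ≈ 420.83

421 pails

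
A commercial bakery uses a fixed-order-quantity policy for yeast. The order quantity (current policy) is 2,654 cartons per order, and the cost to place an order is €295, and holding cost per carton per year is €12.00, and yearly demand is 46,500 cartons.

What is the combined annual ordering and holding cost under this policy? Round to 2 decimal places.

€21,092.61

Ordering: D/Q × S = 46,500/2,654 × €295 = €5,168.61
Holding:  Q/2 × H = 2,654/2 × €12 = €15,924.00
Total = €5,168.61 + €15,924.00 = €21,092.61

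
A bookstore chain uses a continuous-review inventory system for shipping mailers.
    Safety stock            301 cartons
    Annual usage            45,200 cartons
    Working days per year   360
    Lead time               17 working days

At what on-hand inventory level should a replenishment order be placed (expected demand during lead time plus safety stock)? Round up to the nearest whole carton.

Daily demand d = 45,200 / 360 = 125.556 cartons/day
Demand during lead time = 125.556 × 17 = 2,134.44
Reorder point = 2,134.44 + 301 = 2,435.44 → round up

2,436 cartons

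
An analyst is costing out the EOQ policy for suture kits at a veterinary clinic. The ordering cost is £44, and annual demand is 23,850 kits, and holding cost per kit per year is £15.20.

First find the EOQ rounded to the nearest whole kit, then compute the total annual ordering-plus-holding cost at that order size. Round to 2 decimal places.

Q* = √(2·D·S / H) = √(2·23,850·44 / 15.2) = √138,078.9 ≈ 371.59 → Q = 372 kits
Ordering: D/Q × S = 23,850/372 × £44 = £2,820.97
Holding:  Q/2 × H = 372/2 × £15.2 = £2,827.20
Total = £2,820.97 + £2,827.20 = £5,648.17

£5,648.17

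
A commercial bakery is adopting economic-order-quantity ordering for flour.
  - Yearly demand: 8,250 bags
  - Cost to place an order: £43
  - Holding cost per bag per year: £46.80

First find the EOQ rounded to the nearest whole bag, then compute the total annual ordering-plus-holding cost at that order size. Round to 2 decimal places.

Optimal lot size Q* = (2 × 8,250 × £43 / £46.8)^½ ≈ 123.13 → Q = 123 bags
Annual ordering cost = (D/Q)·S = (8,250/123) × 43 = £2,884.15
Annual holding cost  = (Q/2)·H = (123/2) × 46.8 = £2,878.20
Total = £2,884.15 + £2,878.20 = £5,762.35

£5,762.35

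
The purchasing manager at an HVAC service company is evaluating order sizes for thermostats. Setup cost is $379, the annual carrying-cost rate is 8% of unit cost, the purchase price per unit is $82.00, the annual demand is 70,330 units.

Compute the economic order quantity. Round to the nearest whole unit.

Holding cost per unit per year: H = 8% × $82 = $6.5600
Q* = √(2·D·S / H) = √(2·70,330·379 / 6.56) = √8,126,545.7 ≈ 2,850.71

2,851 units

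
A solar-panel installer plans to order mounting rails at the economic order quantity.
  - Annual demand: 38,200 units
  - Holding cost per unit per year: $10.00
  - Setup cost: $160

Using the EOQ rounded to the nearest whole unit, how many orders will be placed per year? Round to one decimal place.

34.5 orders per year

Optimal lot size Q* = (2 × 38,200 × $160 / $10)^½ ≈ 1,105.62 → Q = 1,106
Orders per year = D/Q = 38,200 / 1,106 = 34.539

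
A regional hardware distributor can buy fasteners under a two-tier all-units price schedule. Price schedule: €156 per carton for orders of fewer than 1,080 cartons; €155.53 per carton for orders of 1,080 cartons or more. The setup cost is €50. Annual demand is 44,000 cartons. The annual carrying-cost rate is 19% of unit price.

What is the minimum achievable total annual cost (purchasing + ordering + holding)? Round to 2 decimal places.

€6,861,314.42

H₁ = 19%×€156 = €29.6400;  H₂ = 19%×€155.53 = €29.5507
EOQ₁ = √(2×44,000×50/29.6400) = 385.29  (< 1,080, feasible at tier 1)
EOQ₂ = √(2×44,000×50/29.5507) = 385.87  (< 1,080 → use Q = 1,080 at tier-2 price)
TC(tier 1 (EOQ₁), Q≈385.3) = €6,875,419.98
TC(tier 2, Q≈1,080.0) = €6,861,314.42
Minimum at tier 2: €6,861,314.42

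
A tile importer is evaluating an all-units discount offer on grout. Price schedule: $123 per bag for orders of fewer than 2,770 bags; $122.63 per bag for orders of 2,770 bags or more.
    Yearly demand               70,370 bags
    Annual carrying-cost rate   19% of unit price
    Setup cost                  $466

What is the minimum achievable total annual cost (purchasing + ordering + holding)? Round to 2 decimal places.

$8,673,581.60

H₁ = 19%×$123 = $23.3700;  H₂ = 19%×$122.63 = $23.2997
EOQ₁ = √(2×70,370×466/23.3700) = 1,675.22  (< 2,770, feasible at tier 1)
EOQ₂ = √(2×70,370×466/23.2997) = 1,677.75  (< 2,770 → use Q = 2,770 at tier-2 price)
TC(tier 1 (EOQ₁), Q≈1,675.2) = $8,694,659.94
TC(tier 2, Q≈2,770.0) = $8,673,581.60
Minimum at tier 2: $8,673,581.60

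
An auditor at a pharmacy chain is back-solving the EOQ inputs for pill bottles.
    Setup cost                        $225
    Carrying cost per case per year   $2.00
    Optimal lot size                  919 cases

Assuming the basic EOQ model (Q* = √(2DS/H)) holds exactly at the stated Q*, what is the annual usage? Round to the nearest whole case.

Since Q* = (2DS/H)^½, squaring gives Q*²·H = 2DS.
D = Q²H / (2S) = 919² × 2 / (2 × 225) = 3,753.60

3,754 cases per year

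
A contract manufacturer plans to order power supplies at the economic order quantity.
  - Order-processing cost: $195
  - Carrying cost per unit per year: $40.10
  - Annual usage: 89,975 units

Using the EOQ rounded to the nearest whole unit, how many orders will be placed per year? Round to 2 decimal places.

96.23 orders per year

2DS/H = 2·89,975·195/40.1 = 875,068.58
EOQ = √875,068.58 ≈ 935.45 → Q = 935
Orders per year = D/Q = 89,975 / 935 = 96.230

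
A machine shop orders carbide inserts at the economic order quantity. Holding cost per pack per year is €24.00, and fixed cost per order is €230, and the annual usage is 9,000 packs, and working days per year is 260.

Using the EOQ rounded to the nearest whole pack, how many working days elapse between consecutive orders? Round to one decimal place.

2DS/H = 2·9,000·230/24 = 172,500.00
EOQ = √172,500.00 ≈ 415.33 → Q = 415 packs
Cycle time = (working days × Q)/D = (260 × 415) / 9,000 = 11.989 days

12.0 days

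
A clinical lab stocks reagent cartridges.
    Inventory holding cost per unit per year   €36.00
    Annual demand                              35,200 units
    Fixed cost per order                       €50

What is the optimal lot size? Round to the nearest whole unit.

2DS/H = 2·35,200·50/36 = 97,777.78
EOQ = √97,777.78 ≈ 312.69

313 units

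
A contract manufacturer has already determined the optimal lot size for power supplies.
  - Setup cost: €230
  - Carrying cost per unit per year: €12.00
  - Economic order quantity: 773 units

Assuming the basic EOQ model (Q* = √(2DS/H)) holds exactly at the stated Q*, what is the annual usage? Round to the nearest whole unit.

15,588 units per year

From Q* = √(2DS/H) ⇒ Q*² = 2DS/H.
D = Q²H / (2S) = 773² × 12 / (2 × 230) = 15,587.71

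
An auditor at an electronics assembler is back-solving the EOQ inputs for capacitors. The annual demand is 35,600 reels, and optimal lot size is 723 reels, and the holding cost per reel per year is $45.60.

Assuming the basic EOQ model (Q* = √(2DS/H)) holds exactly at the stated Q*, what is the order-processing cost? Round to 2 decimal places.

From Q* = √(2DS/H) ⇒ Q*² = 2DS/H.
S = Q²H / (2D) = 723² × 45.6 / (2 × 35,600) = 334.7815

$334.78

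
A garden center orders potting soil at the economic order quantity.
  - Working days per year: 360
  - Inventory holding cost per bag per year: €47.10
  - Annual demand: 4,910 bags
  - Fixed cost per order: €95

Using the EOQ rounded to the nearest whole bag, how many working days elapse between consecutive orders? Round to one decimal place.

10.3 days

Optimal lot size Q* = (2 × 4,910 × €95 / €47.1)^½ ≈ 140.74 → Q = 141 bags
Days between orders = 360 / (D/Q) = 360 / 34.823 ≈ 10.338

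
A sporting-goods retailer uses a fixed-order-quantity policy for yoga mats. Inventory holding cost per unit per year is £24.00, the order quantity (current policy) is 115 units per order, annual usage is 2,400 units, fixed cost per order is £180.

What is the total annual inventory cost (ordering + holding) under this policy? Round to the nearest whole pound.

£5,137

Annual ordering cost = (D/Q)·S = (2,400/115) × 180 = £3,756.52
Annual holding cost  = (Q/2)·H = (115/2) × 24 = £1,380.00
Total = £3,756.52 + £1,380.00 = £5,136.52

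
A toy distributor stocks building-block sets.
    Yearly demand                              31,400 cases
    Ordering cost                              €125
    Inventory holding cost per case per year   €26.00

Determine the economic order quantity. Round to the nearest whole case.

EOQ = √(2DS/H) = √(2 × 31,400 × 125 / 26)
    = √(301,923.08) ≈ 549.48

549 cases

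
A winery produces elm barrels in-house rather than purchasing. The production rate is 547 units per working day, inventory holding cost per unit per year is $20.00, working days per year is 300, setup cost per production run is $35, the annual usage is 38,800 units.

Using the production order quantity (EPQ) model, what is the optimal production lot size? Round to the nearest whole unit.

422 units

Daily demand d = 38,800/300 = 129.333; p = 547; 1 − d/p = 0.76356
EPQ = √(2DS / (H(1 − d/p)))
    = √(2 × 38,800 × 35 / (20 × 0.76356)) ≈ 421.72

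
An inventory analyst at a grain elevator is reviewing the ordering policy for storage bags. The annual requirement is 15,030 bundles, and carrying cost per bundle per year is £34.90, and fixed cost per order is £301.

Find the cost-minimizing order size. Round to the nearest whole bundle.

Optimal lot size Q* = (2 × 15,030 × £301 / £34.9)^½ ≈ 509.17

509 bundles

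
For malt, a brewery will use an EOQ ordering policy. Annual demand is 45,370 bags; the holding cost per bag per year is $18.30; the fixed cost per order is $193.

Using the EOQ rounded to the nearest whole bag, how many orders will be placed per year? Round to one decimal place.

Optimal lot size Q* = (2 × 45,370 × $193 / $18.3)^½ ≈ 978.26 → Q = 978
N = D/Q = 45,370/978 ≈ 46.391 orders/yr

46.4 orders per year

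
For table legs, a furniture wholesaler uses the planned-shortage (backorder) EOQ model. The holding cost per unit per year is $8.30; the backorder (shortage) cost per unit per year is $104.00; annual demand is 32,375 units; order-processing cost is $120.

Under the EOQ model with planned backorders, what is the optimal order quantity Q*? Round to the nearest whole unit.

1,005 units

Basic EOQ = √(2·32,375·120/8.3) = 967.546
Backorder adjustment √((H+b)/b) = √((8.3+104)/104) = 1.0391
Q* = 967.546 × 1.0391 ≈ 1,005.41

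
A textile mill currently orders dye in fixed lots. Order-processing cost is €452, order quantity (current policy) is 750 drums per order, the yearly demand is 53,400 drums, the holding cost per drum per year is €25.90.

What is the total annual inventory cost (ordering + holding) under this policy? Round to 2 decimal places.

€41,894.90

Annual ordering cost = (D/Q)·S = (53,400/750) × 452 = €32,182.40
Annual holding cost  = (Q/2)·H = (750/2) × 25.9 = €9,712.50
Total = €32,182.40 + €9,712.50 = €41,894.90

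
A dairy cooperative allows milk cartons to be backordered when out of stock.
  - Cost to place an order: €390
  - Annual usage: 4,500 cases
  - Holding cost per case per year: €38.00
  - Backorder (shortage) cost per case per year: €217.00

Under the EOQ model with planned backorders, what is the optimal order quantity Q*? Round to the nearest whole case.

Basic EOQ = √(2·4,500·390/38) = 303.922
Backorder adjustment √((H+b)/b) = √((38+217)/217) = 1.0840
Q* = 303.922 × 1.0840 ≈ 329.46

329 cases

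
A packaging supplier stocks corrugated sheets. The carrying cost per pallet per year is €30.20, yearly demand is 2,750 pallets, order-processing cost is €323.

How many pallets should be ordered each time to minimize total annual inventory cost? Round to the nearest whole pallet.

Q* = √(2·D·S / H) = √(2·2,750·323 / 30.2) = √58,824.5 ≈ 242.54

243 pallets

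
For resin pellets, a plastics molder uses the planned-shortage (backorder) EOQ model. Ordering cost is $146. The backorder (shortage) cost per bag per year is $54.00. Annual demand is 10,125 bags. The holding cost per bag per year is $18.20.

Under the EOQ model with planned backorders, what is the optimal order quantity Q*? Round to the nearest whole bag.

Q* = √(2DS/H) · √((H + b)/b)
   = √(2 × 10,125 × 146 / 18.2) · √((18.2 + 54) / 54)
   = 403.045 × 1.1563 ≈ 466.04

466 bags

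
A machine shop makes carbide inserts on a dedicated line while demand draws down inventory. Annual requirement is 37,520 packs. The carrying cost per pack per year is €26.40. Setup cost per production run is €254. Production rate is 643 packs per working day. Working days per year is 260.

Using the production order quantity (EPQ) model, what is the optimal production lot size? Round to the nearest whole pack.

d = 37,520/260 = 144.3077 packs/day;  effective holding cost H(1 − d/p) = 26.4·(1 − 144.3077/643) = 20.47508
Q* = √(2DS / H_eff) = √(2·37,520·254 / 20.47508) ≈ 964.83

965 packs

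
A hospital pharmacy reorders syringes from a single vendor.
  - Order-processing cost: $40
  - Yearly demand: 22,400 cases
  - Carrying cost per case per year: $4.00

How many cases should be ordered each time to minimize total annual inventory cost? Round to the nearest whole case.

669 cases

Optimal lot size Q* = (2 × 22,400 × $40 / $4)^½ ≈ 669.33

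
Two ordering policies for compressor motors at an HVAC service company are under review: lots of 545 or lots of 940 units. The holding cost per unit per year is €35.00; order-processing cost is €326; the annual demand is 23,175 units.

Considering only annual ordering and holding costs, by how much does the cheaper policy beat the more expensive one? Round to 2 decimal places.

€1,087.31

TC(Q) = (D/Q)S + (Q/2)H
TC(545) = (23,175/545)×326 + (545/2)×35 = €23,399.98
TC(940) = (23,175/940)×326 + (940/2)×35 = €24,487.29
Cheaper: Q = 545.  Difference = €1,087.31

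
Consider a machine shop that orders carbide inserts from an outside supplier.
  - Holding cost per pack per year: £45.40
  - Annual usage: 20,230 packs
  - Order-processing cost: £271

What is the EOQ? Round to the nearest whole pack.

491 packs

2DS/H = 2·20,230·271/45.4 = 241,512.33
EOQ = √241,512.33 ≈ 491.44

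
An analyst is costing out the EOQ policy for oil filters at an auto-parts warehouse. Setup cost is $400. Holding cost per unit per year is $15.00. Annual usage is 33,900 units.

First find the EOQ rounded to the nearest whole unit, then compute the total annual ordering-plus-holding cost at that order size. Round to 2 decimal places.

2DS/H = 2·33,900·400/15 = 1,808,000.00
EOQ = √1,808,000.00 ≈ 1,344.62 → Q = 1,345 units
Ordering: D/Q × S = 33,900/1,345 × $400 = $10,081.78
Holding:  Q/2 × H = 1,345/2 × $15 = $10,087.50
Total = $10,081.78 + $10,087.50 = $20,169.28

$20,169.28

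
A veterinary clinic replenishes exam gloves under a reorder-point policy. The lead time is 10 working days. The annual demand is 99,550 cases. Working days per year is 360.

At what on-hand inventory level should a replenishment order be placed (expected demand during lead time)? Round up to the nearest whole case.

2,766 cases

Daily demand d = 99,550 / 360 = 276.528 cases/day
Demand during lead time = 276.528 × 10 = 2,765.28
Reorder point = 2,765.28 → round up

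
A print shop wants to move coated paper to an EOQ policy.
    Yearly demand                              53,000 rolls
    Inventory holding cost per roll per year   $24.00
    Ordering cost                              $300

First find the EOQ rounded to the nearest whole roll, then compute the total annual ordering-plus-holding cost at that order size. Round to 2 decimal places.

$27,626.07

Q* = √(2·D·S / H) = √(2·53,000·300 / 24) = √1,325,000.0 ≈ 1,151.09 → Q = 1,151 rolls
Ordering: D/Q × S = 53,000/1,151 × $300 = $13,814.07
Holding:  Q/2 × H = 1,151/2 × $24 = $13,812.00
Total = $13,814.07 + $13,812.00 = $27,626.07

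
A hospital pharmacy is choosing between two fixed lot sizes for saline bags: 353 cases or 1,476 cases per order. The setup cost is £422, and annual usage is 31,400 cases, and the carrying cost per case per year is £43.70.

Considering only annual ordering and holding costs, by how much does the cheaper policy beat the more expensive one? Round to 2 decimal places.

Annual cost at Q: ordering D·S/Q plus holding Q·H/2.
TC(353) = (31,400/353)×422 + (353/2)×43.7 = £45,250.73
TC(1,476) = (31,400/1,476)×422 + (1,476/2)×43.7 = £41,228.11
Lots of 1,476 are cheaper by £4,022.62.

£4,022.62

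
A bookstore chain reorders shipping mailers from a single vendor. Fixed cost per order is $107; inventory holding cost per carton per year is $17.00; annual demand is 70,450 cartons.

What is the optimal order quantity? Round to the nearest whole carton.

EOQ = √(2DS/H) = √(2 × 70,450 × 107 / 17)
    = √(886,841.18) ≈ 941.72

942 cartons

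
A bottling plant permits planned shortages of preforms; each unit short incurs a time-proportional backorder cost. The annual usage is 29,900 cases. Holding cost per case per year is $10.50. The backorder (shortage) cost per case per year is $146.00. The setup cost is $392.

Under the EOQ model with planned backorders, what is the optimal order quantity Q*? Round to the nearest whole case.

Q* = √(2DS/H) · √((H + b)/b)
   = √(2 × 29,900 × 392 / 10.5) · √((10.5 + 146) / 146)
   = 1,494.166 × 1.0353 ≈ 1,546.96

1,547 cases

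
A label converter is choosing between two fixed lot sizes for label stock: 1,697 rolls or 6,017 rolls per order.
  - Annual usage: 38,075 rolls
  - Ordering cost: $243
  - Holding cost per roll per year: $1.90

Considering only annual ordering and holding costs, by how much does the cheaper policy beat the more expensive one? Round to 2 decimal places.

For each Q, cost = (D/Q)·S + (Q/2)·H.
TC(1,697) = (38,075/1,697)×243 + (1,697/2)×1.9 = $7,064.26
TC(6,017) = (38,075/6,017)×243 + (6,017/2)×1.9 = $7,253.83
Lots of 1,697 are cheaper by $189.57.

$189.57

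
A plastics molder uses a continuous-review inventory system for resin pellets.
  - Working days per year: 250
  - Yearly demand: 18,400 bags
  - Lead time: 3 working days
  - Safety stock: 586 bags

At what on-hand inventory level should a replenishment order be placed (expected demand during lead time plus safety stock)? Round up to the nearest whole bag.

807 bags

Daily demand d = 18,400 / 250 = 73.600 bags/day
Demand during lead time = 73.600 × 3 = 220.80
Reorder point = 220.80 + 586 = 806.80 → round up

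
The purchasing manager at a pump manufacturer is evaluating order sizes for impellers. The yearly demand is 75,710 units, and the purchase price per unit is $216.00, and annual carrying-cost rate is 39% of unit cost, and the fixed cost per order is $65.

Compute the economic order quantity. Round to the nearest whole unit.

342 units

Holding cost per unit per year: H = 39% × $216 = $84.2400
Q* = √(2·D·S / H) = √(2·75,710·65 / 84.24) = √116,836.4 ≈ 341.81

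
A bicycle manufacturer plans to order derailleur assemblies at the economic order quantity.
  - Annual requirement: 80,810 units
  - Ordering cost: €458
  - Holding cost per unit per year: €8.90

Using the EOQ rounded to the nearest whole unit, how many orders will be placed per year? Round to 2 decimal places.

Q* = √(2·D·S / H) = √(2·80,810·458 / 8.9) = √8,317,074.2 ≈ 2,883.93 → Q = 2,884
N = D/Q = 80,810/2,884 ≈ 28.020 orders/yr

28.02 orders per year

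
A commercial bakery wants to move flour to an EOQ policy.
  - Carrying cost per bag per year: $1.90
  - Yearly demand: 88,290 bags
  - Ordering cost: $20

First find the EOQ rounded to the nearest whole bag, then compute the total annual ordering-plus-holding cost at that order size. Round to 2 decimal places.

$2,590.37

Q* = √(2·D·S / H) = √(2·88,290·20 / 1.9) = √1,858,736.8 ≈ 1,363.35 → Q = 1,363 bags
Ordering: D/Q × S = 88,290/1,363 × $20 = $1,295.52
Holding:  Q/2 × H = 1,363/2 × $1.9 = $1,294.85
Total = $1,295.52 + $1,294.85 = $2,590.37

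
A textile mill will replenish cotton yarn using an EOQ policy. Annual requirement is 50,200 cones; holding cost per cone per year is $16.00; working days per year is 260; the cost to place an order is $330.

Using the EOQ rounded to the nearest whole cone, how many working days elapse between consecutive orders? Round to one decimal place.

7.5 days

EOQ = √(2DS/H) = √(2 × 50,200 × 330 / 16)
    = √(2,070,750.00) ≈ 1,439.01 → Q = 1,439 cones
T = Q/D × 260 days = 1,439/50,200 × 260 = 7.453 days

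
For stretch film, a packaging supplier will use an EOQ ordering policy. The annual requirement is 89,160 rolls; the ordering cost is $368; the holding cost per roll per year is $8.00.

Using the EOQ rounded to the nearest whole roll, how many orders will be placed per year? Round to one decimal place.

31.1 orders per year

2DS/H = 2·89,160·368/8 = 8,202,720.00
EOQ = √8,202,720.00 ≈ 2,864.04 → Q = 2,864
Orders per year = D/Q = 89,160 / 2,864 = 31.131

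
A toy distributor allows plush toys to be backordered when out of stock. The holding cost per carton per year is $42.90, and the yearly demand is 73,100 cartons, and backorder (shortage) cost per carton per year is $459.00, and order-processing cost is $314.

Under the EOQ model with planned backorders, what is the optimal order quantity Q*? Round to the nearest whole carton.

Basic EOQ = √(2·73,100·314/42.9) = 1,034.451
Backorder adjustment √((H+b)/b) = √((42.9+459)/459) = 1.0457
Q* = 1,034.451 × 1.0457 ≈ 1,081.71

1,082 cartons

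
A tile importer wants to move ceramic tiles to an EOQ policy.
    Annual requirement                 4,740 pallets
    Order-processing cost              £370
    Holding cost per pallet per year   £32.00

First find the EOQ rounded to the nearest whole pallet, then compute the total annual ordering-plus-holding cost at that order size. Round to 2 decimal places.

Q* = √(2·D·S / H) = √(2·4,740·370 / 32) = √109,612.5 ≈ 331.08 → Q = 331 pallets
Orders/yr = 4,740/331 = 14.320; ordering cost = 14.320 × £370 = £5,298.49
Average inventory = 331/2 = 165.5; holding cost = 165.5 × £32 = £5,296.00
Total = £5,298.49 + £5,296.00 = £10,594.49

£10,594.49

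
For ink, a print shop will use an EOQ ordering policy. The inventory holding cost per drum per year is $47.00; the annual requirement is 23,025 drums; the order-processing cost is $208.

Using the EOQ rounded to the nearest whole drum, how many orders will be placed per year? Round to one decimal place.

51.1 orders per year

Optimal lot size Q* = (2 × 23,025 × $208 / $47)^½ ≈ 451.44 → Q = 451
Orders per year = D/Q = 23,025 / 451 = 51.053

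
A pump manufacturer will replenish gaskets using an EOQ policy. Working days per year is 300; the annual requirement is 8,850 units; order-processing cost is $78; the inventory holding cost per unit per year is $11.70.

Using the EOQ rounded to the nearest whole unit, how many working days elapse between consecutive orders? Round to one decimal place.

11.7 days

Q* = √(2·D·S / H) = √(2·8,850·78 / 11.7) = √118,000.0 ≈ 343.51 → Q = 344 units
Cycle time = (working days × Q)/D = (300 × 344) / 8,850 = 11.661 days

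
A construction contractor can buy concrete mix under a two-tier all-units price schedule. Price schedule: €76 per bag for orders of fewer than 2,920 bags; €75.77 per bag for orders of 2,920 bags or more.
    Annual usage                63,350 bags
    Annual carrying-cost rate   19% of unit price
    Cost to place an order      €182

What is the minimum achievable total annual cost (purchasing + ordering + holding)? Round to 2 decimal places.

€4,824,996.63

H₁ = 19%×€76 = €14.4400;  H₂ = 19%×€75.77 = €14.3963
EOQ₁ = √(2×63,350×182/14.4400) = 1,263.69  (< 2,920, feasible at tier 1)
EOQ₂ = √(2×63,350×182/14.3963) = 1,265.61  (< 2,920 → use Q = 2,920 at tier-2 price)
TC(tier 1 (EOQ₁), Q≈1,263.7) = €4,832,847.68
TC(tier 2, Q≈2,920.0) = €4,824,996.63
Minimum at tier 2: €4,824,996.63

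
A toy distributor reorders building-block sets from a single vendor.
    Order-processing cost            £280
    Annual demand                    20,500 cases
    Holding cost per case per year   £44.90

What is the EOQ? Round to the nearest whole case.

2DS/H = 2·20,500·280/44.9 = 255,679.29
EOQ = √255,679.29 ≈ 505.65

506 cases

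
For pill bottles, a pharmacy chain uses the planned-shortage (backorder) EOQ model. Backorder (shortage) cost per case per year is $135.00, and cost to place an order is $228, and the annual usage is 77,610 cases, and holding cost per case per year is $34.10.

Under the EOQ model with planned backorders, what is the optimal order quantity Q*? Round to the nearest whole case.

Q* = √(2DS/H) · √((H + b)/b)
   = √(2 × 77,610 × 228 / 34.1) · √((34.1 + 135) / 135)
   = 1,018.742 × 1.1192 ≈ 1,140.17

1,140 cases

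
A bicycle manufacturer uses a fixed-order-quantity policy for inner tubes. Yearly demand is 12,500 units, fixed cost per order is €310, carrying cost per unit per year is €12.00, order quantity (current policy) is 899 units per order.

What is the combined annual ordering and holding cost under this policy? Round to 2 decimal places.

€9,704.34

Annual ordering cost = (D/Q)·S = (12,500/899) × 310 = €4,310.34
Annual holding cost  = (Q/2)·H = (899/2) × 12 = €5,394.00
Total = €4,310.34 + €5,394.00 = €9,704.34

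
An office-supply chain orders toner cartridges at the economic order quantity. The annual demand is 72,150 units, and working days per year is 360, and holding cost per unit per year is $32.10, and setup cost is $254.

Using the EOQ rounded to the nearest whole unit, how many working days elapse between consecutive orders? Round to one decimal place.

5.3 days

EOQ = √(2DS/H) = √(2 × 72,150 × 254 / 32.1)
    = √(1,141,813.08) ≈ 1,068.56 → Q = 1,069 units
Cycle time = (working days × Q)/D = (360 × 1,069) / 72,150 = 5.334 days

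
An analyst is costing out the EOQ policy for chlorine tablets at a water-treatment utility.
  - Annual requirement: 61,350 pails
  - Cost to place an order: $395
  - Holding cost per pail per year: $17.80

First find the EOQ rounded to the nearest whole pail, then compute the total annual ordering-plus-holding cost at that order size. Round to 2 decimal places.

EOQ = √(2DS/H) = √(2 × 61,350 × 395 / 17.8)
    = √(2,722,837.08) ≈ 1,650.10 → Q = 1,650 pails
Orders/yr = 61,350/1,650 = 37.182; ordering cost = 37.182 × $395 = $14,686.82
Average inventory = 1,650/2 = 825; holding cost = 825 × $17.8 = $14,685.00
Total = $14,686.82 + $14,685.00 = $29,371.82

$29,371.82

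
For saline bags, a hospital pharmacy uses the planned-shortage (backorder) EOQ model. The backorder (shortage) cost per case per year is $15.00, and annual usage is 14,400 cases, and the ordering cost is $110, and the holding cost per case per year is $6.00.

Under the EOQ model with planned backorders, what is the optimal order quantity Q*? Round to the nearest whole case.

860 cases

Basic EOQ = √(2·14,400·110/6) = 726.636
Backorder adjustment √((H+b)/b) = √((6+15)/15) = 1.1832
Q* = 726.636 × 1.1832 ≈ 859.77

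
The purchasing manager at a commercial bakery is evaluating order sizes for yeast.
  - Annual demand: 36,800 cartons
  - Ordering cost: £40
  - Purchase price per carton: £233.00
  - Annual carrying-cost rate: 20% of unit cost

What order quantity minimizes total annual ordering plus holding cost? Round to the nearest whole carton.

251 cartons

H = i·C = 0.2 × £233 = £46.6000 per carton-year
2DS/H = 2·36,800·40/46.6 = 63,175.97
EOQ = √63,175.97 ≈ 251.35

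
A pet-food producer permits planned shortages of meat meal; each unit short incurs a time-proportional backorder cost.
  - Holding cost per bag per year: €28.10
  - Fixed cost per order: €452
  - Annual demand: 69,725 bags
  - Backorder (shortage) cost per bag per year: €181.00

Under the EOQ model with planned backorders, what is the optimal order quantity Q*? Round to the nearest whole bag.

Q* = √(2DS/H) · √((H + b)/b)
   = √(2 × 69,725 × 452 / 28.1) · √((28.1 + 181) / 181)
   = 1,497.702 × 1.0748 ≈ 1,609.77

1,610 bags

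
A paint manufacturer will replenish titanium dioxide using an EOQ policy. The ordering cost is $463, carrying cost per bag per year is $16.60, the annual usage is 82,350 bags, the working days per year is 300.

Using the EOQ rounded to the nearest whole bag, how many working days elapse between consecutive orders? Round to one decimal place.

Optimal lot size Q* = (2 × 82,350 × $463 / $16.6)^½ ≈ 2,143.30 → Q = 2,143 bags
T = Q/D × 300 days = 2,143/82,350 × 300 = 7.807 days

7.8 days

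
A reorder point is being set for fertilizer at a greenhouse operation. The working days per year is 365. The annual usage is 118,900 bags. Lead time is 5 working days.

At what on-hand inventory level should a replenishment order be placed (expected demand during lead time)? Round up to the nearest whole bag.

1,629 bags

Daily demand d = 118,900 / 365 = 325.753 bags/day
Demand during lead time = 325.753 × 5 = 1,628.77
Reorder point = 1,628.77 → round up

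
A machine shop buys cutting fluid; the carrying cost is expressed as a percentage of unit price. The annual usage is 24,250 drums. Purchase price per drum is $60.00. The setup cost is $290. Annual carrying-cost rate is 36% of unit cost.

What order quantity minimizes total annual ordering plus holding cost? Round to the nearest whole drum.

807 drums

H = i·C = 0.36 × $60 = $21.6000 per drum-year
Q* = √(2·D·S / H) = √(2·24,250·290 / 21.6) = √651,157.4 ≈ 806.94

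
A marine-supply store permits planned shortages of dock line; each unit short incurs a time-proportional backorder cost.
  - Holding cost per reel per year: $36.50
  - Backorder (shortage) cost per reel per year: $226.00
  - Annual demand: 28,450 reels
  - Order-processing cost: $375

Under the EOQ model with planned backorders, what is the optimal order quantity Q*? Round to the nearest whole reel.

Q* = √(2DS/H) · √((H + b)/b)
   = √(2 × 28,450 × 375 / 36.5) · √((36.5 + 226) / 226)
   = 764.584 × 1.0777 ≈ 824.02

824 reels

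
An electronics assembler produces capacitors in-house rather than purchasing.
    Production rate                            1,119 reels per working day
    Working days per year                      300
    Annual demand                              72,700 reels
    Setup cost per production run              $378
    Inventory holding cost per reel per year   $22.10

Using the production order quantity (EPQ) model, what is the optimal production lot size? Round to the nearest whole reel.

1,782 reels

d = 72,700/300 = 242.3333 reels/day;  effective holding cost H(1 − d/p) = 22.1·(1 − 242.3333/1119) = 17.31397
Q* = √(2DS / H_eff) = √(2·72,700·378 / 17.31397) ≈ 1,781.68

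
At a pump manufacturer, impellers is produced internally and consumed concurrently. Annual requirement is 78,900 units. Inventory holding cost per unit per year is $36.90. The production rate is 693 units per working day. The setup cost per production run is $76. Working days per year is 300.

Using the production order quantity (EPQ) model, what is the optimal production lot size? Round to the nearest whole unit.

d = 78,900/300 = 263.0000 units/day;  effective holding cost H(1 − d/p) = 36.9·(1 − 263.0000/693) = 22.89610
Q* = √(2DS / H_eff) = √(2·78,900·76 / 22.89610) ≈ 723.73

724 units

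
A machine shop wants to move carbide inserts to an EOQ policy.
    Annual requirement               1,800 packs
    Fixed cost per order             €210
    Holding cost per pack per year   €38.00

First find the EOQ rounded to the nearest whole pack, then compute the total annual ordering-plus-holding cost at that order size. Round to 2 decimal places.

€5,359.85

Optimal lot size Q* = (2 × 1,800 × €210 / €38)^½ ≈ 141.05 → Q = 141 packs
Ordering: D/Q × S = 1,800/141 × €210 = €2,680.85
Holding:  Q/2 × H = 141/2 × €38 = €2,679.00
Total = €2,680.85 + €2,679.00 = €5,359.85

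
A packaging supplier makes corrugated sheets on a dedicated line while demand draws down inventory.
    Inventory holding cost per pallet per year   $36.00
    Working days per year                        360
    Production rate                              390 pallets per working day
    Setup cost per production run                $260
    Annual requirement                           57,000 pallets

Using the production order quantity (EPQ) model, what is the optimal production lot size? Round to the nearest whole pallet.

Daily demand d = 57,000/360 = 158.333; p = 390; 1 − d/p = 0.59402
EPQ = √(2DS / (H(1 − d/p)))
    = √(2 × 57,000 × 260 / (36 × 0.59402)) ≈ 1,177.30

1,177 pallets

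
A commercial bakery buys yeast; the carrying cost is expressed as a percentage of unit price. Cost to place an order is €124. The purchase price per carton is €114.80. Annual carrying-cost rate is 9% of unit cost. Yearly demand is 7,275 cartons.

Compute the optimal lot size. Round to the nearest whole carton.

418 cartons

Holding cost per carton per year: H = 9% × €114.8 = €10.3320
2DS/H = 2·7,275·124/10.332 = 174,622.53
EOQ = √174,622.53 ≈ 417.88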